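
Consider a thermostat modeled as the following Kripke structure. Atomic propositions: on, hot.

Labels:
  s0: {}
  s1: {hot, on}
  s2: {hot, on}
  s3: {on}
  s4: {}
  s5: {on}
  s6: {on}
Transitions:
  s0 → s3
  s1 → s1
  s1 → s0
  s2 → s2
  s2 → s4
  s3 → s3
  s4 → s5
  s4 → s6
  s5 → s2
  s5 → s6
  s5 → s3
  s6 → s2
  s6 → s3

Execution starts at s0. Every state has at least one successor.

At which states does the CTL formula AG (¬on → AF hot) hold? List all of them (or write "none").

States satisfying ¬on → AF hot: {s1, s2, s3, s5, s6}.
States satisfying AG (¬on → AF hot): {s3}.

{s3}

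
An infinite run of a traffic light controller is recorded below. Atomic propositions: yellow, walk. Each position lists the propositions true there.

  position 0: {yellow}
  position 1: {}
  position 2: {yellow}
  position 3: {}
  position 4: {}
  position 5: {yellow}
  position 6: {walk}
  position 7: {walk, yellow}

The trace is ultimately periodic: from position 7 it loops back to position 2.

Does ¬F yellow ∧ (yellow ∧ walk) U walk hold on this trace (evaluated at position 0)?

Walking from position 0: at position 0, walk has not yet held and yellow ∧ walk fails, so (yellow ∧ walk) U walk is false.
At position 0: ¬F yellow is false; (yellow ∧ walk) U walk is false; so ¬F yellow ∧ (yellow ∧ walk) U walk is false.

No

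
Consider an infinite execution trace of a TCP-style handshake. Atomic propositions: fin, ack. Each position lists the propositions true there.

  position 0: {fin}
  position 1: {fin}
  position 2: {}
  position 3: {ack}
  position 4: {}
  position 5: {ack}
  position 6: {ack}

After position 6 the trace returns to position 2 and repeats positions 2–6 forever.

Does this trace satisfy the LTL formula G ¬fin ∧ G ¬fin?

¬fin must hold at every position from 0 onward. It fails at position 0, so G ¬fin is false.
¬fin must hold at every position from 0 onward. It fails at position 0, so G ¬fin is false.
At position 0: G ¬fin is false; G ¬fin is false; so G ¬fin ∧ G ¬fin is false.

No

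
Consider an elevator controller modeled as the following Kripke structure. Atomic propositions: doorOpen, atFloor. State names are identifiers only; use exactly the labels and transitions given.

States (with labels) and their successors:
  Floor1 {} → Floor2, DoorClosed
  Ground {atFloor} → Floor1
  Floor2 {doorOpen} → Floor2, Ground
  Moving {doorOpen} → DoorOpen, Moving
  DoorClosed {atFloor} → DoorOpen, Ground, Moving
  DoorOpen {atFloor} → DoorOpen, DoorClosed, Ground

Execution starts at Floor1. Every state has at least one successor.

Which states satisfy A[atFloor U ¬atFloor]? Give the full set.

States satisfying atFloor: {Ground, DoorClosed, DoorOpen}.
States satisfying ¬atFloor: {Floor1, Floor2, Moving}.
States satisfying A[atFloor U ¬atFloor]: {Floor1, Ground, Floor2, Moving}.

{Floor1, Ground, Floor2, Moving}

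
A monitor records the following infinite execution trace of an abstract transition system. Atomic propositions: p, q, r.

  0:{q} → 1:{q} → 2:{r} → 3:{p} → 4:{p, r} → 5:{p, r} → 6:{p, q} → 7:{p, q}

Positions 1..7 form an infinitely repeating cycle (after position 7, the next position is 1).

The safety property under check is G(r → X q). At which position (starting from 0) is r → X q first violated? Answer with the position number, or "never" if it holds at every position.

Check r → X q at each position in order: 0 ✓, 1 ✓.
At position 2 the labels are {r} and the next position 3 has {p}, so r → X q is false there. This is the first violation.

2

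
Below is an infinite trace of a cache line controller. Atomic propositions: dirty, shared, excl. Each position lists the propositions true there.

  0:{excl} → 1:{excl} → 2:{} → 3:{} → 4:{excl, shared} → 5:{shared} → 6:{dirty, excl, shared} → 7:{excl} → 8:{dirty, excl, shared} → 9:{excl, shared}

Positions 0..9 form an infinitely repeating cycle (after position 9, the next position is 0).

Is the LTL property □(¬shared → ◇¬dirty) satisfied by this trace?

Yes

¬shared → ◇¬dirty holds at every position 0..9, and those are all positions ever visited, so □(¬shared → ◇¬dirty) holds.
Positions where ¬shared holds: 0, 1, 2, 3, 7.
Check ◇¬dirty at each: 0→ok, 1→ok, 2→ok, 3→ok, 7→ok.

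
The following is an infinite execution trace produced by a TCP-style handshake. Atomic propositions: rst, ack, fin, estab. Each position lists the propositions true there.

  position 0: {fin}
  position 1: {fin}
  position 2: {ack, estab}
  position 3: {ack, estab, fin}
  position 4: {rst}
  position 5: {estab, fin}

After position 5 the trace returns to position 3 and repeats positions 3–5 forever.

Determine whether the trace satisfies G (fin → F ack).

Yes

fin → F ack holds at every position 0..5, and those are all positions ever visited, so G (fin → F ack) holds.
Positions where fin holds: 0, 1, 3, 5.
Check F ack at each: 0→ok, 1→ok, 3→ok, 5→ok.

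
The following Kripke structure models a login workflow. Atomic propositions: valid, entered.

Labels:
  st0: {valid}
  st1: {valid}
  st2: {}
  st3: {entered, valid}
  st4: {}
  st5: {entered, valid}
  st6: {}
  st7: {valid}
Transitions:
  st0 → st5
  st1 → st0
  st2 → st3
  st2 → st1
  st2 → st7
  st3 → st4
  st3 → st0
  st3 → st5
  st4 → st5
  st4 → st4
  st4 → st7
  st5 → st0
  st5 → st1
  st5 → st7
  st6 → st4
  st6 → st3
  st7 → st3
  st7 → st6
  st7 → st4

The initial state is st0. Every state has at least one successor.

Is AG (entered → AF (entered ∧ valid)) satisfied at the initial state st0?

Yes

States satisfying entered → AF (entered ∧ valid): {st0, st1, st2, st3, st4, st5, st6, st7}.
States satisfying AG (entered → AF (entered ∧ valid)): {st0, st1, st2, st3, st4, st5, st6, st7}.
Every state reachable from st0 satisfies entered → AF (entered ∧ valid).
st0 ∈ Sat(AG (entered → AF (entered ∧ valid))).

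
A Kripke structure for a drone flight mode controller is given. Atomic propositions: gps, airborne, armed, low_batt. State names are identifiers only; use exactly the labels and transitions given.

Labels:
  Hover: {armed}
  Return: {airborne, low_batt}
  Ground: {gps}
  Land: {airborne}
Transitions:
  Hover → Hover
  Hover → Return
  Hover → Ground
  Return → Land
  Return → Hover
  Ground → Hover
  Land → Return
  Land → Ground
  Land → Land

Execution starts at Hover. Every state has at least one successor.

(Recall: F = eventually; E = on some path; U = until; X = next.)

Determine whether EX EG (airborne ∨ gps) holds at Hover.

Holds

States satisfying EG (airborne ∨ gps): {Return, Land}.
States satisfying EX EG (airborne ∨ gps): {Hover, Return, Land}.
Hover ∈ Sat(EX EG (airborne ∨ gps)).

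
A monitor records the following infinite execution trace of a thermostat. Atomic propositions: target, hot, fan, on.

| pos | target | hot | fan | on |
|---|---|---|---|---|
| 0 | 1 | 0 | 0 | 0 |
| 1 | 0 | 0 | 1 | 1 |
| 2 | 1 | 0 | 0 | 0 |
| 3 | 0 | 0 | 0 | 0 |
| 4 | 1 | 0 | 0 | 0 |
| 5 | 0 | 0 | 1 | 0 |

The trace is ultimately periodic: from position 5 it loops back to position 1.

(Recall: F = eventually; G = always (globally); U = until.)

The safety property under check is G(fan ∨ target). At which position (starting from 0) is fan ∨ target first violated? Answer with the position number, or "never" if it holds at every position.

3

Check fan ∨ target at each position in order: 0 ✓, 1 ✓, 2 ✓.
At position 3 the labels are {}, so fan ∨ target is false there. This is the first violation.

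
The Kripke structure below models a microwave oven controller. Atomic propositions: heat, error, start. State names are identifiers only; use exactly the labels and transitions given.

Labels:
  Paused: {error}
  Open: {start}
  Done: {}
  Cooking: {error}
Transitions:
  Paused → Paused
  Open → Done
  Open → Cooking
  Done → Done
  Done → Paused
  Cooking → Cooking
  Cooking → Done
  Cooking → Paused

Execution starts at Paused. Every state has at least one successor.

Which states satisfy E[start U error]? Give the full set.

{Paused, Open, Cooking}

States satisfying start: {Open}.
States satisfying error: {Paused, Cooking}.
States satisfying E[start U error]: {Paused, Open, Cooking}.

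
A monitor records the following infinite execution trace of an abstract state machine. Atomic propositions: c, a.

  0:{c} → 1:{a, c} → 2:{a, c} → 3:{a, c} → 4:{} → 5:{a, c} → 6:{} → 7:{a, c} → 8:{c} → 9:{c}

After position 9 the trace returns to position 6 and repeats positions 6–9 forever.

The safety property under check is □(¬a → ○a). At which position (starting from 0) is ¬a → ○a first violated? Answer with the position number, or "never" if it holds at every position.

Check ¬a → ○a at each position in order: 0 ✓, 1 ✓, 2 ✓, 3 ✓, 4 ✓, 5 ✓, 6 ✓, 7 ✓.
At position 8 the labels are {c} and the next position 9 has {c}, so ¬a → ○a is false there. This is the first violation.

8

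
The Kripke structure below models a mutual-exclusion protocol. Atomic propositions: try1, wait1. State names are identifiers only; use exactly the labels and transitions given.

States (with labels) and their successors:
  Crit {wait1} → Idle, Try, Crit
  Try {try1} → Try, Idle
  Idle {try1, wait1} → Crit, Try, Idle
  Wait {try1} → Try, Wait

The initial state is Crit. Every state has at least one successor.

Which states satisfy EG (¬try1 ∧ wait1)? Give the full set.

{Crit}

States satisfying ¬try1 ∧ wait1: {Crit}.
States satisfying EG (¬try1 ∧ wait1): {Crit}.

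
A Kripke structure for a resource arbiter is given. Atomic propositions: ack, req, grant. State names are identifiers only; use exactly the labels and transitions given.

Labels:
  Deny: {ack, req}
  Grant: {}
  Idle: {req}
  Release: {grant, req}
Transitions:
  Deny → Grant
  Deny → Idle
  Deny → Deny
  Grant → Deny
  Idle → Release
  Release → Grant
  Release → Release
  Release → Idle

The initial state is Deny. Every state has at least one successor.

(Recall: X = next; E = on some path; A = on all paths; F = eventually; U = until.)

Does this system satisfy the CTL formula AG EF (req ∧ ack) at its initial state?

Satisfied

States satisfying EF (req ∧ ack): {Deny, Grant, Idle, Release}.
States satisfying AG EF (req ∧ ack): {Deny, Grant, Idle, Release}.
Every state reachable from Deny satisfies EF (req ∧ ack).
Deny ∈ Sat(AG EF (req ∧ ack)).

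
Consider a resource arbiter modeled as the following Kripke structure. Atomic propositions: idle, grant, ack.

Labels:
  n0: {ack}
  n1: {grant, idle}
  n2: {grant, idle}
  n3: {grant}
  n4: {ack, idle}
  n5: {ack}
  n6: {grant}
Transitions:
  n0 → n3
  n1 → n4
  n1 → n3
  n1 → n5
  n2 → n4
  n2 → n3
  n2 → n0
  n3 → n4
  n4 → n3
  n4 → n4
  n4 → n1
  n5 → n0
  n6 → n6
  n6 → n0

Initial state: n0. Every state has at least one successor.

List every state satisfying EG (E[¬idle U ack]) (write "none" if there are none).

{n0, n3, n4, n5, n6}

States satisfying E[¬idle U ack]: {n0, n3, n4, n5, n6}.
States satisfying EG (E[¬idle U ack]): {n0, n3, n4, n5, n6}.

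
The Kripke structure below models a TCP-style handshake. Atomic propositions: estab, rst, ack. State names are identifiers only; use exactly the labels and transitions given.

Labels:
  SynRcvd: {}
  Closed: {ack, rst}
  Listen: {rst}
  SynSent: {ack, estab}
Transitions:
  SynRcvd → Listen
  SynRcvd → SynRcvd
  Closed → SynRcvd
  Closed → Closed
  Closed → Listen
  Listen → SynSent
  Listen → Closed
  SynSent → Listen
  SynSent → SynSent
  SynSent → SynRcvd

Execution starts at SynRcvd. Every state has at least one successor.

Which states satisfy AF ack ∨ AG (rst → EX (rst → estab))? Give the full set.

{SynRcvd, Closed, Listen, SynSent}

States satisfying ack: {Closed, SynSent}.
States satisfying AF ack: {Closed, Listen, SynSent}.
States satisfying rst → EX (rst → estab): {SynRcvd, Closed, Listen, SynSent}.
States satisfying AG (rst → EX (rst → estab)): {SynRcvd, Closed, Listen, SynSent}.
States satisfying AF ack ∨ AG (rst → EX (rst → estab)): {SynRcvd, Closed, Listen, SynSent}.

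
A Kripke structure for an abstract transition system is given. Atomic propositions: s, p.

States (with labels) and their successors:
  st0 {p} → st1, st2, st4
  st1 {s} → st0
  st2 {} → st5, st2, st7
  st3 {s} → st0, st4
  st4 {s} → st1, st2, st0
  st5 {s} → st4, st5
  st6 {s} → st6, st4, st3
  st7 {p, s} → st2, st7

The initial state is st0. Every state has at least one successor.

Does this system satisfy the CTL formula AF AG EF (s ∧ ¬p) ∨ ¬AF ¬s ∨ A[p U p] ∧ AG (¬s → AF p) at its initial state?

Satisfied

States satisfying AG EF (s ∧ ¬p): {st0, st1, st2, st3, st4, st5, st6, st7}.
States satisfying AF AG EF (s ∧ ¬p): {st0, st1, st2, st3, st4, st5, st6, st7}.
States satisfying ¬s: {st0, st2}.
States satisfying AF ¬s: {st0, st1, st2, st3, st4}.
States satisfying ¬AF ¬s: {st5, st6, st7}.
States satisfying AF AG EF (s ∧ ¬p) ∨ ¬AF ¬s: {st0, st1, st2, st3, st4, st5, st6, st7}.
States satisfying p: {st0, st7}.
States satisfying A[p U p]: {st0, st7}.
States satisfying ¬s → AF p: {st0, st1, st3, st4, st5, st6, st7}.
States satisfying AG (¬s → AF p): ∅.
States satisfying A[p U p] ∧ AG (¬s → AF p): ∅.
States satisfying AF AG EF (s ∧ ¬p) ∨ ¬AF ¬s ∨ A[p U p] ∧ AG (¬s → AF p): {st0, st1, st2, st3, st4, st5, st6, st7}.
st0 ∈ Sat(AF AG EF (s ∧ ¬p) ∨ ¬AF ¬s ∨ A[p U p] ∧ AG (¬s → AF p)).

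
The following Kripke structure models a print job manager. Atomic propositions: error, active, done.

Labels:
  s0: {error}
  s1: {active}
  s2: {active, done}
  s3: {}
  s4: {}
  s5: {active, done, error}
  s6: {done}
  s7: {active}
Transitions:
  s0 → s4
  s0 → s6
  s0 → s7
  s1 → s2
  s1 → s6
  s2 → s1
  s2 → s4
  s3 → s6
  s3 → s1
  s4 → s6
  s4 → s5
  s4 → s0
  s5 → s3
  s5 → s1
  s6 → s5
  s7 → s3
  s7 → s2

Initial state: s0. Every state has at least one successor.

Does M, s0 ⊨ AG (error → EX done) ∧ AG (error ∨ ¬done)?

States satisfying error → EX done: {s0, s1, s2, s3, s4, s6, s7}.
States satisfying AG (error → EX done): ∅.
States satisfying error ∨ ¬done: {s0, s1, s3, s4, s5, s7}.
States satisfying AG (error ∨ ¬done): ∅.
States satisfying AG (error → EX done) ∧ AG (error ∨ ¬done): ∅.
s0 ∉ Sat(AG (error → EX done) ∧ AG (error ∨ ¬done)).

Does not hold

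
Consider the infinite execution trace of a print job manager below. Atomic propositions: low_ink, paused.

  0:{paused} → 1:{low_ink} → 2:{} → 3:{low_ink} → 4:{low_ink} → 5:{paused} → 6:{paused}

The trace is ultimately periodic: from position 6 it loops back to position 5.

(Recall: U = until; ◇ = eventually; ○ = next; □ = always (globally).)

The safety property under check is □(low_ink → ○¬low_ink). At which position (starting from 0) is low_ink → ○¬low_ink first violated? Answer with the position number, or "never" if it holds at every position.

3

Check low_ink → ○¬low_ink at each position in order: 0 ✓, 1 ✓, 2 ✓.
At position 3 the labels are {low_ink} and the next position 4 has {low_ink}, so low_ink → ○¬low_ink is false there. This is the first violation.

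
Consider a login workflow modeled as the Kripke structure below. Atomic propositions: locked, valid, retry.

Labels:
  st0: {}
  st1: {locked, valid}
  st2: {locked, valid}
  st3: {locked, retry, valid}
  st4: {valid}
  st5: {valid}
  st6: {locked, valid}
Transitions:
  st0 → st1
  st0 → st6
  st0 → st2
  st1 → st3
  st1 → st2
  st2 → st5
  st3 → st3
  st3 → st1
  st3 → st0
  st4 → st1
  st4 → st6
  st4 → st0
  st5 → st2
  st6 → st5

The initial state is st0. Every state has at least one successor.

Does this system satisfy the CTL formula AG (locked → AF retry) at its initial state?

States satisfying locked → AF retry: {st0, st3, st4, st5}.
States satisfying AG (locked → AF retry): ∅.
st1 is reachable from st0 and violates locked → AF retry, so AG fails at st0.
st0 ∉ Sat(AG (locked → AF retry)).

No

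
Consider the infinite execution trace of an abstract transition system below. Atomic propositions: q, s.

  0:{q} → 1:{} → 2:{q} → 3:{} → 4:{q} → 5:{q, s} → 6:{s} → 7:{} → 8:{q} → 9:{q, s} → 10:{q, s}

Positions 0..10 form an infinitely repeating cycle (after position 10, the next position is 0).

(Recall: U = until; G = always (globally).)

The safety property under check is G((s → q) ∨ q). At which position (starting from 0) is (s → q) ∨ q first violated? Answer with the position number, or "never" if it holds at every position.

Check (s → q) ∨ q at each position in order: 0 ✓, 1 ✓, 2 ✓, 3 ✓, 4 ✓, 5 ✓.
At position 6 the labels are {s}, so (s → q) ∨ q is false there. This is the first violation.

6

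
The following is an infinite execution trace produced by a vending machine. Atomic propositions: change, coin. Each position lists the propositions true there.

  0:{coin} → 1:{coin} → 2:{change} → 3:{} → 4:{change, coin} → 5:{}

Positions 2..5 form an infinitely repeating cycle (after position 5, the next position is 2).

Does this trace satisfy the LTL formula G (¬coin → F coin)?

Holds

¬coin → F coin holds at every position 0..5, and those are all positions ever visited, so G (¬coin → F coin) holds.
Positions where ¬coin holds: 2, 3, 5.
Check F coin at each: 2→ok, 3→ok, 5→ok.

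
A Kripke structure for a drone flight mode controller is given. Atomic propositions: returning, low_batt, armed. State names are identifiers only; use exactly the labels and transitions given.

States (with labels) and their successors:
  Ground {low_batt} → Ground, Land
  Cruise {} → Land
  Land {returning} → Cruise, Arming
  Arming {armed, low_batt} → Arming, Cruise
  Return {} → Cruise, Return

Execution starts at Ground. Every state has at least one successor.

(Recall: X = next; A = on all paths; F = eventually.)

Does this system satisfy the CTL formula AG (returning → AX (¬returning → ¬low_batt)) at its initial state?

No

States satisfying returning → AX (¬returning → ¬low_batt): {Ground, Cruise, Arming, Return}.
States satisfying AG (returning → AX (¬returning → ¬low_batt)): ∅.
Land is reachable from Ground and violates returning → AX (¬returning → ¬low_batt), so AG fails at Ground.
Ground ∉ Sat(AG (returning → AX (¬returning → ¬low_batt))).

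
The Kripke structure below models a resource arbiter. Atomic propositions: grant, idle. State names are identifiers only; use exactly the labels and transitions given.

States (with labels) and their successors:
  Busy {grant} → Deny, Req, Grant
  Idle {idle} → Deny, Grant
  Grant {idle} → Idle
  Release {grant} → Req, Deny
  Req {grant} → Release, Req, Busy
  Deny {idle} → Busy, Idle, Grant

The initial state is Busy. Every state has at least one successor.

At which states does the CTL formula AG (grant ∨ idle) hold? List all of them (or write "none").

States satisfying grant ∨ idle: {Busy, Idle, Grant, Release, Req, Deny}.
States satisfying AG (grant ∨ idle): {Busy, Idle, Grant, Release, Req, Deny}.

{Busy, Idle, Grant, Release, Req, Deny}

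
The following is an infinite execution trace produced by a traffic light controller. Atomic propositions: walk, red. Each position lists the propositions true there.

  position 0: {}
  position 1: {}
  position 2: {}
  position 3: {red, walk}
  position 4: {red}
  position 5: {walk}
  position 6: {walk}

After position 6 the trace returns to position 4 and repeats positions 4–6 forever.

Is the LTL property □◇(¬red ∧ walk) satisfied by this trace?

Satisfied

◇(¬red ∧ walk) holds at every position 0..6, and those are all positions ever visited, so □◇(¬red ∧ walk) holds.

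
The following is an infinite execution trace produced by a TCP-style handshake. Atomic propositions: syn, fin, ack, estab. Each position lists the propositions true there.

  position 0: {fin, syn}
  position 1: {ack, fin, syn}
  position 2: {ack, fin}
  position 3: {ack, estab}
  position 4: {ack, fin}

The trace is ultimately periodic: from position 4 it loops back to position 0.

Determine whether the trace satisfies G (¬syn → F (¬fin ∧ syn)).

Violated

¬syn → F (¬fin ∧ syn) must hold at every position from 0 onward. It fails at position 2, so G (¬syn → F (¬fin ∧ syn)) is false.
Positions where ¬syn holds: 2, 3, 4.
Check F (¬fin ∧ syn) at each: 2→fails, 3→fails, 4→fails.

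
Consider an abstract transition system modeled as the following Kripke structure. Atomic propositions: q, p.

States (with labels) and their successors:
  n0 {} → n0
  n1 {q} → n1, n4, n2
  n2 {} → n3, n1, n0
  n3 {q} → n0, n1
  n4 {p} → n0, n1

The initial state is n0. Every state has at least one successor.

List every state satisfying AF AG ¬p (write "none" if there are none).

{n0}

States satisfying AG ¬p: {n0}.
States satisfying AF AG ¬p: {n0}.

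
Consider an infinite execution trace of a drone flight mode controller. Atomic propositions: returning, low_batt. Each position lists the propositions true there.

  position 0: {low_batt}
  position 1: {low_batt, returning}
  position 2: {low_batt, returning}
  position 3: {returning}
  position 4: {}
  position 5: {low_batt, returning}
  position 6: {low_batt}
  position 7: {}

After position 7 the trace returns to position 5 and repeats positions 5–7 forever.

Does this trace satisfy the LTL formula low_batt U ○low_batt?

Satisfied

Walking from position 0: ○low_batt first holds at position 0, and low_batt holds at every earlier position along the way, so low_batt U ○low_batt holds.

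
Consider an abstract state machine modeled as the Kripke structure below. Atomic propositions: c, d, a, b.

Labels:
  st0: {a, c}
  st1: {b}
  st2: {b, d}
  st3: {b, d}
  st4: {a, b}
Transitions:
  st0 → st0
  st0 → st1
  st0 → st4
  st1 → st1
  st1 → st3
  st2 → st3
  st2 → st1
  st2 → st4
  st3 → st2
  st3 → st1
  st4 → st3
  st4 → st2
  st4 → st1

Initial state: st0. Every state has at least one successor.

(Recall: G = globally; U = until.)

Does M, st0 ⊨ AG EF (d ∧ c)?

States satisfying EF (d ∧ c): ∅.
States satisfying AG EF (d ∧ c): ∅.
st0 is reachable from st0 and violates EF (d ∧ c), so AG fails at st0.
st0 ∉ Sat(AG EF (d ∧ c)).

No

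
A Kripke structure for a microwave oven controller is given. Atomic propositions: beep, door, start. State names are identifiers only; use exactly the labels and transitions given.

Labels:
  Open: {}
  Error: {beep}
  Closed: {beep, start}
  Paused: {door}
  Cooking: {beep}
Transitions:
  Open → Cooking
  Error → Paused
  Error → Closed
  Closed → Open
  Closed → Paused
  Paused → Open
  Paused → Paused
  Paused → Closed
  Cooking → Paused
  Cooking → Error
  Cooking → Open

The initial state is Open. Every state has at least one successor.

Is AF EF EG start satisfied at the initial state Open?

Does not hold

States satisfying EF EG start: ∅.
States satisfying AF EF EG start: ∅.
There is a path from Open along which EF EG start never holds.
Open ∉ Sat(AF EF EG start).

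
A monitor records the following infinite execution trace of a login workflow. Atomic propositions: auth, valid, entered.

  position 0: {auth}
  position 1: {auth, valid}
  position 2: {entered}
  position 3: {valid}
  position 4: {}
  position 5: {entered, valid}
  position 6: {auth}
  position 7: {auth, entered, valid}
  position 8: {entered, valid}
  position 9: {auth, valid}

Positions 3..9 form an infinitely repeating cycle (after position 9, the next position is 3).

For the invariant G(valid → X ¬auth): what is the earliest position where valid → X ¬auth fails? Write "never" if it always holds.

5

Check valid → X ¬auth at each position in order: 0 ✓, 1 ✓, 2 ✓, 3 ✓, 4 ✓.
At position 5 the labels are {entered, valid} and the next position 6 has {auth}, so valid → X ¬auth is false there. This is the first violation.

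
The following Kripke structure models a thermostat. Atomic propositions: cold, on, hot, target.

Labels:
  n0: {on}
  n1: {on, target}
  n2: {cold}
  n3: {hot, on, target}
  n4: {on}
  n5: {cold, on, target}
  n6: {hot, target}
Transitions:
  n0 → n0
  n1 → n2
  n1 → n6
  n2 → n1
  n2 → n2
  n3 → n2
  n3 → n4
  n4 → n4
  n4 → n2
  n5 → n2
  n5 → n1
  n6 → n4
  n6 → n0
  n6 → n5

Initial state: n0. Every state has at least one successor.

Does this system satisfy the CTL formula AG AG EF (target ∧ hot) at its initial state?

Violated

States satisfying AG EF (target ∧ hot): ∅.
States satisfying AG AG EF (target ∧ hot): ∅.
n0 is reachable from n0 and violates AG EF (target ∧ hot), so AG fails at n0.
n0 ∉ Sat(AG AG EF (target ∧ hot)).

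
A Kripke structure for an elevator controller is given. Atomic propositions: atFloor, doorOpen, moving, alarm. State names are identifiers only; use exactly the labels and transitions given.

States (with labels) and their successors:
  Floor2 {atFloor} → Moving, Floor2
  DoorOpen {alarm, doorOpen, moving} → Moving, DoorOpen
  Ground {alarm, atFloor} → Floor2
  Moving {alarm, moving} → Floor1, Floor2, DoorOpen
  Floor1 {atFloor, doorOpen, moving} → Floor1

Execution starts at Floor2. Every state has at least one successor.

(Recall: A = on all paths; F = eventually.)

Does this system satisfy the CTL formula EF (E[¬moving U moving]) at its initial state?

Holds

States satisfying E[¬moving U moving]: {Floor2, DoorOpen, Ground, Moving, Floor1}.
States satisfying EF (E[¬moving U moving]): {Floor2, DoorOpen, Ground, Moving, Floor1}.
Some path from Floor2 reaches a state where E[¬moving U moving] holds.
Floor2 ∈ Sat(EF (E[¬moving U moving])).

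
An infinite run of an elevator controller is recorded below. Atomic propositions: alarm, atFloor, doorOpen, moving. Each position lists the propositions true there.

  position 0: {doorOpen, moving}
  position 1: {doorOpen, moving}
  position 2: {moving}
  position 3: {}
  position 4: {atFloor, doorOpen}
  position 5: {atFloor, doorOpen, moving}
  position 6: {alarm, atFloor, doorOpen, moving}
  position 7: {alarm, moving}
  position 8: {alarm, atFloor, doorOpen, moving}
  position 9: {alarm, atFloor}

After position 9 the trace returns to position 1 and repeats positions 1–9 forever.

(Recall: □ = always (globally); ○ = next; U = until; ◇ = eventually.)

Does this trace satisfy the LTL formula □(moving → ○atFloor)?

Does not hold

moving → ○atFloor must hold at every position from 0 onward. It fails at position 0, so □(moving → ○atFloor) is false.
Positions where moving holds: 0, 1, 2, 5, 6, 7, 8.
Check ○atFloor at each: 0→fails, 1→fails, 2→fails, 5→ok, 6→fails, 7→ok, 8→ok.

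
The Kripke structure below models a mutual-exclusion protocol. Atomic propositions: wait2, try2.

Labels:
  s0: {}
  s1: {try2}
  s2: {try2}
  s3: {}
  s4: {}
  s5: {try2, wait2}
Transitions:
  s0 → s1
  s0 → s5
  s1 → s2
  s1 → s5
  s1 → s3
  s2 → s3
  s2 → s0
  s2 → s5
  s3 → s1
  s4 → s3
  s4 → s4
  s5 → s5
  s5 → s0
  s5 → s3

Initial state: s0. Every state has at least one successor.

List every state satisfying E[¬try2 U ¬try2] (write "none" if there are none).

{s0, s3, s4}

States satisfying ¬try2: {s0, s3, s4}.
States satisfying E[¬try2 U ¬try2]: {s0, s3, s4}.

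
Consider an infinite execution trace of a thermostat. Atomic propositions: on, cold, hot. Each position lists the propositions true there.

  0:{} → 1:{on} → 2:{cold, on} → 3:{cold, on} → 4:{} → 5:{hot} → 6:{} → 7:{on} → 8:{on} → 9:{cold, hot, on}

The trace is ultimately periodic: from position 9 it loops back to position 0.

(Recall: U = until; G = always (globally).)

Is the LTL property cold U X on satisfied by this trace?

Walking from position 0: X on first holds at position 0, and cold holds at every earlier position along the way, so cold U X on holds.

Holds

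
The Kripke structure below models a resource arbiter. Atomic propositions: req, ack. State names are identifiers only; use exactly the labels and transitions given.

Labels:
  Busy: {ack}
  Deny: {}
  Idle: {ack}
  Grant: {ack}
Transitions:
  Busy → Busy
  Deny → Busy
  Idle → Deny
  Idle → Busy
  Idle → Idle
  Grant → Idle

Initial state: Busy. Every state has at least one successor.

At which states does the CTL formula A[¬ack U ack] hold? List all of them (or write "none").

{Busy, Deny, Idle, Grant}

States satisfying ¬ack: {Deny}.
States satisfying ack: {Busy, Idle, Grant}.
States satisfying A[¬ack U ack]: {Busy, Deny, Idle, Grant}.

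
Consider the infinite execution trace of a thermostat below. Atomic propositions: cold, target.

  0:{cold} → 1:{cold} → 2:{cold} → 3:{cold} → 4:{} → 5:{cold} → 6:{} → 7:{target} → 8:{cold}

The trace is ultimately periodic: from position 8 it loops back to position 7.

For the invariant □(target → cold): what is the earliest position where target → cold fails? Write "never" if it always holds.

7

Check target → cold at each position in order: 0 ✓, 1 ✓, 2 ✓, 3 ✓, 4 ✓, 5 ✓, 6 ✓.
At position 7 the labels are {target}, so target → cold is false there. This is the first violation.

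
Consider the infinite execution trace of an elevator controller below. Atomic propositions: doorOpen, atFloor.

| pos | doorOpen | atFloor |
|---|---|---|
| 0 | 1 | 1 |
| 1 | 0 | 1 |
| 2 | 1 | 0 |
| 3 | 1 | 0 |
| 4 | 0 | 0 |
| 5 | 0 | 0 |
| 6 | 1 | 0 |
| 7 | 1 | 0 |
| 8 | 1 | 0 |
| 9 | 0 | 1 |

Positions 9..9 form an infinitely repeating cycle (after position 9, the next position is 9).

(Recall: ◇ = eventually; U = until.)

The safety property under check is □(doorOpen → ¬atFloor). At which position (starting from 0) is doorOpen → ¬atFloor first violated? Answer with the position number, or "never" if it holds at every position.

At position 0 the labels are {atFloor, doorOpen}, so doorOpen → ¬atFloor is false there. This is the first violation.

0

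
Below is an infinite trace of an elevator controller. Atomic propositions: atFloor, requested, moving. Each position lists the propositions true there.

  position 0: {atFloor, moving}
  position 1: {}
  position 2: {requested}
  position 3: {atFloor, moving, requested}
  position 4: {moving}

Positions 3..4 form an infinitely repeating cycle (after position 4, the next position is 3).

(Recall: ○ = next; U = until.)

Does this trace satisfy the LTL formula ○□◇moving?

The position after 0 is 1; □◇moving is true there.

Holds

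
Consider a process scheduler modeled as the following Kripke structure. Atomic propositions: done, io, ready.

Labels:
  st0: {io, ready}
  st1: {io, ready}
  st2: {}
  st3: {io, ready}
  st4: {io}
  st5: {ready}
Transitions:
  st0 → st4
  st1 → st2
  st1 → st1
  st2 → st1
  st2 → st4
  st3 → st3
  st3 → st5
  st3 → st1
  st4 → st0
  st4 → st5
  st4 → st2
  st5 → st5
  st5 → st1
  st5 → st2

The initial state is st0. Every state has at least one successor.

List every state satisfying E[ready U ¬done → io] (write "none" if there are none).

States satisfying ready: {st0, st1, st3, st5}.
States satisfying ¬done → io: {st0, st1, st3, st4}.
States satisfying E[ready U ¬done → io]: {st0, st1, st3, st4, st5}.

{st0, st1, st3, st4, st5}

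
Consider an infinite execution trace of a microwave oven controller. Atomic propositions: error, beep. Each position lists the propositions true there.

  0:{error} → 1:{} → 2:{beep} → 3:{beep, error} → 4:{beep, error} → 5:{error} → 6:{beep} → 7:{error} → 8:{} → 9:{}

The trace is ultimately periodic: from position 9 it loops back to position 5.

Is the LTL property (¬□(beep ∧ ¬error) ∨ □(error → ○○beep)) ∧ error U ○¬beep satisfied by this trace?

Walking from position 0: ○¬beep first holds at position 0, and error holds at every earlier position along the way, so error U ○¬beep holds.
At position 0: ¬□(beep ∧ ¬error) ∨ □(error → ○○beep) is true; error U ○¬beep is true; so (¬□(beep ∧ ¬error) ∨ □(error → ○○beep)) ∧ error U ○¬beep is true.

Satisfied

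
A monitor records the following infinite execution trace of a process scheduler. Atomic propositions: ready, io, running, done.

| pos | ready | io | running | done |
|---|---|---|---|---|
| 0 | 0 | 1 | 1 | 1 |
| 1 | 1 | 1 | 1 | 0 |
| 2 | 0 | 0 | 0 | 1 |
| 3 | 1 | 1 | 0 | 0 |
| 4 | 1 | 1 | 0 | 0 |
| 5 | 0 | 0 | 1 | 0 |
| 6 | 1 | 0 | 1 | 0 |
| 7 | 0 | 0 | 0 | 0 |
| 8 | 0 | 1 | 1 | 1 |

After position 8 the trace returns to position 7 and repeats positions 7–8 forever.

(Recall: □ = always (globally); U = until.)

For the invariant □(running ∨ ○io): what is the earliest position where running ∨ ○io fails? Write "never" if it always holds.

4

Check running ∨ ○io at each position in order: 0 ✓, 1 ✓, 2 ✓, 3 ✓.
At position 4 the labels are {io, ready} and the next position 5 has {running}, so running ∨ ○io is false there. This is the first violation.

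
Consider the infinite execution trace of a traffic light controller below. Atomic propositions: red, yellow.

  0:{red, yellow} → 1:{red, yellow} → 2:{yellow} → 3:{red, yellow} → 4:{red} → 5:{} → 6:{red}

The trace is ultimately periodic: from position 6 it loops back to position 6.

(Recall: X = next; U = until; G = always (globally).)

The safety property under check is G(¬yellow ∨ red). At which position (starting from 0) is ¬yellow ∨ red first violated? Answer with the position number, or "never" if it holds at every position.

Check ¬yellow ∨ red at each position in order: 0 ✓, 1 ✓.
At position 2 the labels are {yellow}, so ¬yellow ∨ red is false there. This is the first violation.

2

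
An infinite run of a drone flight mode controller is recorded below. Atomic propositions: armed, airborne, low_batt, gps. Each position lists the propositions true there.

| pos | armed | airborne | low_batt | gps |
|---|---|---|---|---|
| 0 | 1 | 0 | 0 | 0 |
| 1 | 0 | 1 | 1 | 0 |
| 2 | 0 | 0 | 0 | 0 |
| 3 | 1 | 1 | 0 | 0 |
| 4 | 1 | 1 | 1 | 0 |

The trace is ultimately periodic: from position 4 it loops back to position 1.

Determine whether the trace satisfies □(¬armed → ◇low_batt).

Yes

¬armed → ◇low_batt holds at every position 0..4, and those are all positions ever visited, so □(¬armed → ◇low_batt) holds.
Positions where ¬armed holds: 1, 2.
Check ◇low_batt at each: 1→ok, 2→ok.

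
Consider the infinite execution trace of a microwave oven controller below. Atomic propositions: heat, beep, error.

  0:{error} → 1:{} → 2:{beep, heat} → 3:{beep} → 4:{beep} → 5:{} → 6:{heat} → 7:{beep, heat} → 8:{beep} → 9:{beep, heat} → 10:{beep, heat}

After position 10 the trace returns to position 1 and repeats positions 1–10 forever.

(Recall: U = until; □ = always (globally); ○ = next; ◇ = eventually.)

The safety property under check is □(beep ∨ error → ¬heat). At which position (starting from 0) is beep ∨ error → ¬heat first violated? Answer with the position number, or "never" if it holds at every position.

2

Check beep ∨ error → ¬heat at each position in order: 0 ✓, 1 ✓.
At position 2 the labels are {beep, heat}, so beep ∨ error → ¬heat is false there. This is the first violation.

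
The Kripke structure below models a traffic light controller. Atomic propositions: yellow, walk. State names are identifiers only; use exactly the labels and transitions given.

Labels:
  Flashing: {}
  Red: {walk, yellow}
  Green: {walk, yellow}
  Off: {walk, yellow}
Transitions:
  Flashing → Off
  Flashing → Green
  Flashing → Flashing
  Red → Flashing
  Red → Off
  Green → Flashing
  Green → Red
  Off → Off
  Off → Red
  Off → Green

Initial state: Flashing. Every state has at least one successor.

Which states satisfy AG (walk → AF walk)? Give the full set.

States satisfying walk → AF walk: {Flashing, Red, Green, Off}.
States satisfying AG (walk → AF walk): {Flashing, Red, Green, Off}.

{Flashing, Red, Green, Off}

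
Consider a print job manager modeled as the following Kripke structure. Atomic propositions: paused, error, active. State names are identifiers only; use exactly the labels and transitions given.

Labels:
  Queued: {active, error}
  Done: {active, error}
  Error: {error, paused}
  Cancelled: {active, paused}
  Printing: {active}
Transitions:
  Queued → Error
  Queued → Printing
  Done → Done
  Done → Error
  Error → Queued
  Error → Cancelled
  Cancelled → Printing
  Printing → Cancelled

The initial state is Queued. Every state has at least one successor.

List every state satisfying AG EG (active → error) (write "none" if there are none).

States satisfying EG (active → error): {Queued, Done, Error}.
States satisfying AG EG (active → error): ∅.

none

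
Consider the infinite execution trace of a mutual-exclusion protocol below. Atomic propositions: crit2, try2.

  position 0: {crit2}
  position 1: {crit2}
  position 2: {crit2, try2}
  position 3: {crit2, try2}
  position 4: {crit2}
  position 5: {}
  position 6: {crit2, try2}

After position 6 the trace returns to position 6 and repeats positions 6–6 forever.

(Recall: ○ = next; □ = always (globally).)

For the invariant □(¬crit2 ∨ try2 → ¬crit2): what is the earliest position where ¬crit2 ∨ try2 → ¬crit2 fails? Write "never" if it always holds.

2

Check ¬crit2 ∨ try2 → ¬crit2 at each position in order: 0 ✓, 1 ✓.
At position 2 the labels are {crit2, try2}, so ¬crit2 ∨ try2 → ¬crit2 is false there. This is the first violation.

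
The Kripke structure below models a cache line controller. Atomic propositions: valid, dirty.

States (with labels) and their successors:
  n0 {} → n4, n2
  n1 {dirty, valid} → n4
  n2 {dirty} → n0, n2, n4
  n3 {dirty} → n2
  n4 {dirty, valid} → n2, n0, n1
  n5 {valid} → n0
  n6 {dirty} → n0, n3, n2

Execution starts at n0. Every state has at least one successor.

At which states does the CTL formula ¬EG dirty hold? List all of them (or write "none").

{n0, n5}

States satisfying dirty: {n1, n2, n3, n4, n6}.
States satisfying EG dirty: {n1, n2, n3, n4, n6}.
States satisfying ¬EG dirty: {n0, n5}.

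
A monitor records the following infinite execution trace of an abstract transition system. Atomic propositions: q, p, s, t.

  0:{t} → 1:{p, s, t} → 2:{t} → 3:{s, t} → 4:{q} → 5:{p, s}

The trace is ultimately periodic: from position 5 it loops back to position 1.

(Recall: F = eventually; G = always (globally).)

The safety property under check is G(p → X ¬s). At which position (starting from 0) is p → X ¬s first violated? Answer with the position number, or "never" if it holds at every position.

5

Check p → X ¬s at each position in order: 0 ✓, 1 ✓, 2 ✓, 3 ✓, 4 ✓.
At position 5 the labels are {p, s} and the next position 1 has {p, s, t}, so p → X ¬s is false there. This is the first violation.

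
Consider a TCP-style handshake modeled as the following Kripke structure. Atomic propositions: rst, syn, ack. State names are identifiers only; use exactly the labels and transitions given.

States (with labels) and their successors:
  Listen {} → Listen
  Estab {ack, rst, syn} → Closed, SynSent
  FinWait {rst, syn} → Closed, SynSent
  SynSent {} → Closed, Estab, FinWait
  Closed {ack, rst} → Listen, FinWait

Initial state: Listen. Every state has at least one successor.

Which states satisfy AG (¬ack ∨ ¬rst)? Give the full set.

{Listen}

States satisfying ¬ack ∨ ¬rst: {Listen, FinWait, SynSent}.
States satisfying AG (¬ack ∨ ¬rst): {Listen}.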